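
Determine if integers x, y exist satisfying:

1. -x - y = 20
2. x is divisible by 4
Yes

Take x = 0, y = -20. Substituting into each constraint:
  (1) 0 + 20 = 20 ✓
  (2) 0 = 4 × 0, remainder 0 ✓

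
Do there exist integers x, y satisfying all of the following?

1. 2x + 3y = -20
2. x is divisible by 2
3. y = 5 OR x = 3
No

The full constraint system is jointly infeasible over the integers. Each constraint and what it forces:

  - 2x + 3y = -20: is a linear equation tying the variables together
  - x is divisible by 2: restricts x to multiples of 2
  - y = 5 OR x = 3: forces a choice: either y = 5 or x = 3

Split on the disjunction (y = 5 OR x = 3):
  • If y = 5: with y = 5, writing x = 2x', every remaining term of the linear equation is divisible by 4, so the left side is ≡ 0 (mod 4); but the right side -35 ≡ 1 (mod 4). No integers can satisfy it.
  • If x = 3: this contradicts the divisibility constraint — 3 is not a multiple of 2.
Both branches are infeasible, so the system has no integer solution.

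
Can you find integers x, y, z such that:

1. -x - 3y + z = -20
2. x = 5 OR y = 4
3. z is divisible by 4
Yes

Take x = 8, y = 4, z = 0. Substituting into each constraint:
  (1) (-8) - 3(4) + 0 = -20 ✓
  (2) y = 4, target 4 ✓ (second branch holds)
  (3) 0 = 4 × 0, remainder 0 ✓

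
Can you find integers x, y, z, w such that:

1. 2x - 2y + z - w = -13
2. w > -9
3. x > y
Yes

Take x = 1, y = 0, z = -15, w = 0. Substituting into each constraint:
  (1) 2(1) - 2(0) + (-15) + 0 = -13 ✓
  (2) 0 > -9 ✓
  (3) 1 > 0 ✓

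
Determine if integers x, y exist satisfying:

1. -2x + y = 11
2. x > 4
Yes

Take x = 5, y = 21. Substituting into each constraint:
  (1) -2(5) + 21 = 11 ✓
  (2) 5 > 4 ✓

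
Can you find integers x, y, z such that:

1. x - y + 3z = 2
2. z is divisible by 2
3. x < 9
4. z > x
Yes

Take x = -1, y = -3, z = 0. Substituting into each constraint:
  (1) (-1) + 3 + 3(0) = 2 ✓
  (2) 0 = 2 × 0, remainder 0 ✓
  (3) -1 < 9 ✓
  (4) 0 > -1 ✓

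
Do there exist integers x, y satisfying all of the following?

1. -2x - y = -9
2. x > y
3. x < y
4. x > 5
No

A contradictory subset is {x > y, x < y}. No integer assignment can satisfy these jointly:

  - x > y: bounds one variable relative to another variable
  - x < y: bounds one variable relative to another variable

Direct contradiction: x > y and y > x cannot both hold.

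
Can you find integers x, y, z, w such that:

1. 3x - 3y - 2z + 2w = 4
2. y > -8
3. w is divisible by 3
Yes

Take x = 0, y = 0, z = -2, w = 0. Substituting into each constraint:
  (1) 3(0) - 3(0) - 2(-2) + 2(0) = 4 ✓
  (2) 0 > -8 ✓
  (3) 0 = 3 × 0, remainder 0 ✓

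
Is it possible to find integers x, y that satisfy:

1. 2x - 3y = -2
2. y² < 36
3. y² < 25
Yes

Take x = -1, y = 0. Substituting into each constraint:
  (1) 2(-1) - 3(0) = -2 ✓
  (2) y² = (0)² = 0, and 0 < 36 ✓
  (3) y² = (0)² = 0, and 0 < 25 ✓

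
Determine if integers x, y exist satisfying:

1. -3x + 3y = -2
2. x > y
No

Even the single constraint (-3x + 3y = -2) is infeasible over the integers.

  - -3x + 3y = -2: every term on the left is divisible by 3, so the LHS ≡ 0 (mod 3), but the RHS -2 is not — no integer solution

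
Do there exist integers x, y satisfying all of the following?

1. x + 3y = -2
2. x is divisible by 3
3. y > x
No

A contradictory subset is {x + 3y = -2, x is divisible by 3}. No integer assignment can satisfy these jointly:

  - x + 3y = -2: is a linear equation tying the variables together
  - x is divisible by 3: restricts x to multiples of 3

Modular obstruction: writing x = 3x', every remaining term of the linear equation is divisible by 3, so the left side is ≡ 0 (mod 3); but the right side -2 ≡ 1 (mod 3). No integers can satisfy it.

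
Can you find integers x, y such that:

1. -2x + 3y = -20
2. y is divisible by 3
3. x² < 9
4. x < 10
Yes

Take x = 1, y = -6. Substituting into each constraint:
  (1) -2(1) + 3(-6) = -20 ✓
  (2) -6 = 3 × -2, remainder 0 ✓
  (3) x² = (1)² = 1, and 1 < 9 ✓
  (4) 1 < 10 ✓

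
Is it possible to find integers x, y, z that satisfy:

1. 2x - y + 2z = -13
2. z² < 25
Yes

Take x = 0, y = 13, z = 0. Substituting into each constraint:
  (1) 2(0) + (-13) + 2(0) = -13 ✓
  (2) z² = (0)² = 0, and 0 < 25 ✓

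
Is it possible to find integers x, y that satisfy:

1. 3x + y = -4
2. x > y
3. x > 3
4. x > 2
Yes

Take x = 4, y = -16. Substituting into each constraint:
  (1) 3(4) + (-16) = -4 ✓
  (2) 4 > -16 ✓
  (3) 4 > 3 ✓
  (4) 4 > 2 ✓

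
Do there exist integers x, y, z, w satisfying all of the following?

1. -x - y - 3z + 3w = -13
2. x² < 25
Yes

Take x = 0, y = 1, z = 0, w = -4. Substituting into each constraint:
  (1) 0 + (-1) - 3(0) + 3(-4) = -13 ✓
  (2) x² = (0)² = 0, and 0 < 25 ✓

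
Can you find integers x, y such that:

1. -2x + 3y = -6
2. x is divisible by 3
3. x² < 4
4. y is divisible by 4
No

The full constraint system is jointly infeasible over the integers. Each constraint and what it forces:

  - -2x + 3y = -6: is a linear equation tying the variables together
  - x is divisible by 3: restricts x to multiples of 3
  - x² < 4: restricts x to |x| ≤ 1
  - y is divisible by 4: restricts y to multiples of 4

The bounds confine x to {0} with 3 | x. For each value, substitute into the equation:
  • x = 0: the equation forces y = -2, but 4 does not divide -2.
Every case fails, so no integer solution exists.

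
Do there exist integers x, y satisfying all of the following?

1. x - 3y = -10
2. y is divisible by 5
Yes

Take x = -10, y = 0. Substituting into each constraint:
  (1) (-10) - 3(0) = -10 ✓
  (2) 0 = 5 × 0, remainder 0 ✓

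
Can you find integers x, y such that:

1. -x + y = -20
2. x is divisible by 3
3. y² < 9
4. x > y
Yes

Take x = 21, y = 1. Substituting into each constraint:
  (1) (-21) + 1 = -20 ✓
  (2) 21 = 3 × 7, remainder 0 ✓
  (3) y² = (1)² = 1, and 1 < 9 ✓
  (4) 21 > 1 ✓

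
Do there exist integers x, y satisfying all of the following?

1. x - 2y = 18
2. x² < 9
Yes

Take x = 0, y = -9. Substituting into each constraint:
  (1) 0 - 2(-9) = 18 ✓
  (2) x² = (0)² = 0, and 0 < 9 ✓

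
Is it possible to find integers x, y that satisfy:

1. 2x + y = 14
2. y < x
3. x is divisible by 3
Yes

Take x = 6, y = 2. Substituting into each constraint:
  (1) 2(6) + 2 = 14 ✓
  (2) 2 < 6 ✓
  (3) 6 = 3 × 2, remainder 0 ✓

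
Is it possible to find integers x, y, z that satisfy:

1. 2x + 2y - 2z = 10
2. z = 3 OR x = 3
Yes

Take x = 3, y = 2, z = 0. Substituting into each constraint:
  (1) 2(3) + 2(2) - 2(0) = 10 ✓
  (2) x = 3, target 3 ✓ (second branch holds)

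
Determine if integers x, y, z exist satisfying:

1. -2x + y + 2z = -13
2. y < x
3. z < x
Yes

Take x = 0, y = -1, z = -6. Substituting into each constraint:
  (1) -2(0) + (-1) + 2(-6) = -13 ✓
  (2) -1 < 0 ✓
  (3) -6 < 0 ✓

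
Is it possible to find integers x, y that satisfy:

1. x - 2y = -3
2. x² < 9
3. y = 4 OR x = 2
No

The full constraint system is jointly infeasible over the integers. Each constraint and what it forces:

  - x - 2y = -3: is a linear equation tying the variables together
  - x² < 9: restricts x to |x| ≤ 2
  - y = 4 OR x = 2: forces a choice: either y = 4 or x = 2

Split on the disjunction (y = 4 OR x = 2):
  • If y = 4: the equation forces x = 5, but x² < 9 requires |x| ≤ 2.
  • If x = 2: with x = 2, every remaining term of the linear equation is divisible by 2, so the left side is ≡ 0 (mod 2); but the right side -5 ≡ 1 (mod 2). No integers can satisfy it.
Both branches are infeasible, so the system has no integer solution.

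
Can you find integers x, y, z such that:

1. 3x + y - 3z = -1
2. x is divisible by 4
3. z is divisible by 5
Yes

Take x = 0, y = -1, z = 0. Substituting into each constraint:
  (1) 3(0) + (-1) - 3(0) = -1 ✓
  (2) 0 = 4 × 0, remainder 0 ✓
  (3) 0 = 5 × 0, remainder 0 ✓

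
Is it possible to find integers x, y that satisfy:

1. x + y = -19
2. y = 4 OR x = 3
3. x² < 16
Yes

Take x = 3, y = -22. Substituting into each constraint:
  (1) 3 + (-22) = -19 ✓
  (2) x = 3, target 3 ✓ (second branch holds)
  (3) x² = (3)² = 9, and 9 < 16 ✓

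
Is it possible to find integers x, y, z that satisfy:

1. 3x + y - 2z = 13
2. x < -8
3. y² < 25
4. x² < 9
No

A contradictory subset is {x < -8, x² < 9}. No integer assignment can satisfy these jointly:

  - x < -8: bounds one variable relative to a constant
  - x² < 9: restricts x to |x| ≤ 2

Direct contradiction: the bounds on x require x ≥ -2 and x ≤ -9 simultaneously, which is empty.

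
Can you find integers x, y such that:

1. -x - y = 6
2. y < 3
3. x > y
Yes

Take x = -2, y = -4. Substituting into each constraint:
  (1) 2 + 4 = 6 ✓
  (2) -4 < 3 ✓
  (3) -2 > -4 ✓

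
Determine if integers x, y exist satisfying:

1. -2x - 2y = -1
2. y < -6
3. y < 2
No

Even the single constraint (-2x - 2y = -1) is infeasible over the integers.

  - -2x - 2y = -1: every term on the left is divisible by 2, so the LHS ≡ 0 (mod 2), but the RHS -1 is not — no integer solution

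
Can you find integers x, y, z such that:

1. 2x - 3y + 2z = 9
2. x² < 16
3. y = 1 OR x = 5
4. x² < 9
Yes

Take x = 0, y = 1, z = 6. Substituting into each constraint:
  (1) 2(0) - 3(1) + 2(6) = 9 ✓
  (2) x² = (0)² = 0, and 0 < 16 ✓
  (3) y = 1, target 1 ✓ (first branch holds)
  (4) x² = (0)² = 0, and 0 < 9 ✓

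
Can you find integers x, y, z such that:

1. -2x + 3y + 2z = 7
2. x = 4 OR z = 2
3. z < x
Yes

Take x = 6, y = 5, z = 2. Substituting into each constraint:
  (1) -2(6) + 3(5) + 2(2) = 7 ✓
  (2) z = 2, target 2 ✓ (second branch holds)
  (3) 2 < 6 ✓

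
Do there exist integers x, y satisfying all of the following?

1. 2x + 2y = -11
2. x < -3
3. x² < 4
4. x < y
No

Even the single constraint (2x + 2y = -11) is infeasible over the integers.

  - 2x + 2y = -11: every term on the left is divisible by 2, so the LHS ≡ 0 (mod 2), but the RHS -11 is not — no integer solution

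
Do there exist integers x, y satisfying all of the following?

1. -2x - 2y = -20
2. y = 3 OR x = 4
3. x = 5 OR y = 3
Yes

Take x = 7, y = 3. Substituting into each constraint:
  (1) -2(7) - 2(3) = -20 ✓
  (2) y = 3, target 3 ✓ (first branch holds)
  (3) y = 3, target 3 ✓ (second branch holds)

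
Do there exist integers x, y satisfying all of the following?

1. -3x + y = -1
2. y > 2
Yes

Take x = 2, y = 5. Substituting into each constraint:
  (1) -3(2) + 5 = -1 ✓
  (2) 5 > 2 ✓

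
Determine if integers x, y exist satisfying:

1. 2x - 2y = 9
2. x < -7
No

Even the single constraint (2x - 2y = 9) is infeasible over the integers.

  - 2x - 2y = 9: every term on the left is divisible by 2, so the LHS ≡ 0 (mod 2), but the RHS 9 is not — no integer solution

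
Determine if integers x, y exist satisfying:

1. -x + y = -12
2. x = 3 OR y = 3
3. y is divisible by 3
Yes

Take x = 3, y = -9. Substituting into each constraint:
  (1) (-3) + (-9) = -12 ✓
  (2) x = 3, target 3 ✓ (first branch holds)
  (3) -9 = 3 × -3, remainder 0 ✓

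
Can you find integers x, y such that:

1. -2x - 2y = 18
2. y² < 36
Yes

Take x = -9, y = 0. Substituting into each constraint:
  (1) -2(-9) - 2(0) = 18 ✓
  (2) y² = (0)² = 0, and 0 < 36 ✓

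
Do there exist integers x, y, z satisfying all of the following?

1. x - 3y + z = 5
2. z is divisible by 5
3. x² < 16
Yes

Take x = 2, y = -1, z = 0. Substituting into each constraint:
  (1) 2 - 3(-1) + 0 = 5 ✓
  (2) 0 = 5 × 0, remainder 0 ✓
  (3) x² = (2)² = 4, and 4 < 16 ✓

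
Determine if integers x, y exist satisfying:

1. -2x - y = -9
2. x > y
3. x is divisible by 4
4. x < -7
No

A contradictory subset is {-2x - y = -9, x > y, x < -7}. No integer assignment can satisfy these jointly:

  - -2x - y = -9: is a linear equation tying the variables together
  - x > y: bounds one variable relative to another variable
  - x < -7: bounds one variable relative to a constant

Propagating the comparison: y < x and x ≤ -8 give y ≤ -9. Range argument: with x ∈ [−∞, -8], y ∈ [−∞, -9], the left side of the equation is at least 25, but the right side is -9 < 25. No integer solution exists.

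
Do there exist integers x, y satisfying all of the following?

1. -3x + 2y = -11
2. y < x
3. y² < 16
Yes

Take x = 3, y = -1. Substituting into each constraint:
  (1) -3(3) + 2(-1) = -11 ✓
  (2) -1 < 3 ✓
  (3) y² = (-1)² = 1, and 1 < 16 ✓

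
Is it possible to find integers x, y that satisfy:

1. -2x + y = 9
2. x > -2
Yes

Take x = 0, y = 9. Substituting into each constraint:
  (1) -2(0) + 9 = 9 ✓
  (2) 0 > -2 ✓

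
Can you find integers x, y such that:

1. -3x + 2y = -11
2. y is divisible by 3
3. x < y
No

A contradictory subset is {-3x + 2y = -11, y is divisible by 3}. No integer assignment can satisfy these jointly:

  - -3x + 2y = -11: is a linear equation tying the variables together
  - y is divisible by 3: restricts y to multiples of 3

Modular obstruction: writing y = 3y', every remaining term of the linear equation is divisible by 3, so the left side is ≡ 0 (mod 3); but the right side -11 ≡ 1 (mod 3). No integers can satisfy it.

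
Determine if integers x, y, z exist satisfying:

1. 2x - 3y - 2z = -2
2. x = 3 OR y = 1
Yes

Take x = 3, y = 2, z = 1. Substituting into each constraint:
  (1) 2(3) - 3(2) - 2(1) = -2 ✓
  (2) x = 3, target 3 ✓ (first branch holds)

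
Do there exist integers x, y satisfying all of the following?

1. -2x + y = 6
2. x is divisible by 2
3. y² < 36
Yes

Take x = -2, y = 2. Substituting into each constraint:
  (1) -2(-2) + 2 = 6 ✓
  (2) -2 = 2 × -1, remainder 0 ✓
  (3) y² = (2)² = 4, and 4 < 36 ✓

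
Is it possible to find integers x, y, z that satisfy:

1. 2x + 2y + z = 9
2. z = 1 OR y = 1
Yes

Take x = 4, y = 1, z = -1. Substituting into each constraint:
  (1) 2(4) + 2(1) + (-1) = 9 ✓
  (2) y = 1, target 1 ✓ (second branch holds)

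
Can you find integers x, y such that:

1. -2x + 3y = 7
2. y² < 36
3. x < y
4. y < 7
Yes

Take x = -2, y = 1. Substituting into each constraint:
  (1) -2(-2) + 3(1) = 7 ✓
  (2) y² = (1)² = 1, and 1 < 36 ✓
  (3) -2 < 1 ✓
  (4) 1 < 7 ✓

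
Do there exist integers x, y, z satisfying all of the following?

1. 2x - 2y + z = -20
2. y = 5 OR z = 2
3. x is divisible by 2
Yes

Take x = 0, y = 11, z = 2. Substituting into each constraint:
  (1) 2(0) - 2(11) + 2 = -20 ✓
  (2) z = 2, target 2 ✓ (second branch holds)
  (3) 0 = 2 × 0, remainder 0 ✓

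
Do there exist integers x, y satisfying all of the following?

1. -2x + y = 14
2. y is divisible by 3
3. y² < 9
Yes

Take x = -7, y = 0. Substituting into each constraint:
  (1) -2(-7) + 0 = 14 ✓
  (2) 0 = 3 × 0, remainder 0 ✓
  (3) y² = (0)² = 0, and 0 < 9 ✓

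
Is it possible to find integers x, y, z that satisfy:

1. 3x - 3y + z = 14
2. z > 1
Yes

Take x = 0, y = 0, z = 14. Substituting into each constraint:
  (1) 3(0) - 3(0) + 14 = 14 ✓
  (2) 14 > 1 ✓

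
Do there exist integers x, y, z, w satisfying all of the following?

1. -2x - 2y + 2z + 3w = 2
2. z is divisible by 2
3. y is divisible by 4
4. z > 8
Yes

Take x = 9, y = 0, z = 10, w = 0. Substituting into each constraint:
  (1) -2(9) - 2(0) + 2(10) + 3(0) = 2 ✓
  (2) 10 = 2 × 5, remainder 0 ✓
  (3) 0 = 4 × 0, remainder 0 ✓
  (4) 10 > 8 ✓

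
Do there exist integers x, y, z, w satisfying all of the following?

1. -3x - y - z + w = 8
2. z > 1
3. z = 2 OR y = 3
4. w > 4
Yes

Take x = 0, y = -5, z = 2, w = 5. Substituting into each constraint:
  (1) -3(0) + 5 + (-2) + 5 = 8 ✓
  (2) 2 > 1 ✓
  (3) z = 2, target 2 ✓ (first branch holds)
  (4) 5 > 4 ✓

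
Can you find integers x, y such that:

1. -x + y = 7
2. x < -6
Yes

Take x = -7, y = 0. Substituting into each constraint:
  (1) 7 + 0 = 7 ✓
  (2) -7 < -6 ✓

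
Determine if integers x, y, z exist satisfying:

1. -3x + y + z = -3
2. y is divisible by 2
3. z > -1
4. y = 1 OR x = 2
Yes

Take x = 2, y = 0, z = 3. Substituting into each constraint:
  (1) -3(2) + 0 + 3 = -3 ✓
  (2) 0 = 2 × 0, remainder 0 ✓
  (3) 3 > -1 ✓
  (4) x = 2, target 2 ✓ (second branch holds)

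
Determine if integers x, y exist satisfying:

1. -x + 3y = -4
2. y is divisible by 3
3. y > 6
Yes

Take x = 31, y = 9. Substituting into each constraint:
  (1) (-31) + 3(9) = -4 ✓
  (2) 9 = 3 × 3, remainder 0 ✓
  (3) 9 > 6 ✓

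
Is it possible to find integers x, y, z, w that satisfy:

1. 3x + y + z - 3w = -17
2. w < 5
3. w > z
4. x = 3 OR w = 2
Yes

Take x = -4, y = 0, z = 1, w = 2. Substituting into each constraint:
  (1) 3(-4) + 0 + 1 - 3(2) = -17 ✓
  (2) 2 < 5 ✓
  (3) 2 > 1 ✓
  (4) w = 2, target 2 ✓ (second branch holds)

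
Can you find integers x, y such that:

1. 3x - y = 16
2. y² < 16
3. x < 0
No

The full constraint system is jointly infeasible over the integers. Each constraint and what it forces:

  - 3x - y = 16: is a linear equation tying the variables together
  - y² < 16: restricts y to |y| ≤ 3
  - x < 0: bounds one variable relative to a constant

Range argument: with x ∈ [−∞, -1], y ∈ [-3, 3], the left side of the equation is at most 0, but the right side is 16 > 0. No integer solution exists.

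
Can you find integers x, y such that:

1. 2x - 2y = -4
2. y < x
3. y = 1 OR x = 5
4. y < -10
No

A contradictory subset is {2x - 2y = -4, y < x}. No integer assignment can satisfy these jointly:

  - 2x - 2y = -4: is a linear equation tying the variables together
  - y < x: bounds one variable relative to another variable

From the equation, x − y = -2, i.e. x − y = -2; but x > y requires x − y ≥ 1. Contradiction.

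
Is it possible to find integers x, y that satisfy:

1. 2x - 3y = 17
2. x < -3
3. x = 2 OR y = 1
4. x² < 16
No

A contradictory subset is {2x - 3y = 17, x < -3, x = 2 OR y = 1}. No integer assignment can satisfy these jointly:

  - 2x - 3y = 17: is a linear equation tying the variables together
  - x < -3: bounds one variable relative to a constant
  - x = 2 OR y = 1: forces a choice: either x = 2 or y = 1

Split on the disjunction (x = 2 OR y = 1):
  • If x = 2: this contradicts the bound x ≤ -4.
  • If y = 1: the equation forces x = 10, which contradicts the bound x ≤ -4.
Both branches are infeasible, so the system has no integer solution.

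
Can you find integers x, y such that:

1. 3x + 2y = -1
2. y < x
Yes

Take x = 1, y = -2. Substituting into each constraint:
  (1) 3(1) + 2(-2) = -1 ✓
  (2) -2 < 1 ✓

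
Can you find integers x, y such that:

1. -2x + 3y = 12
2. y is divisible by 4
Yes

Take x = -6, y = 0. Substituting into each constraint:
  (1) -2(-6) + 3(0) = 12 ✓
  (2) 0 = 4 × 0, remainder 0 ✓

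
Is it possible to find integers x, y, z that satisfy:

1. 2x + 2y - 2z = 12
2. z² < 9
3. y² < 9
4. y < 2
Yes

Take x = 6, y = 0, z = 0. Substituting into each constraint:
  (1) 2(6) + 2(0) - 2(0) = 12 ✓
  (2) z² = (0)² = 0, and 0 < 9 ✓
  (3) y² = (0)² = 0, and 0 < 9 ✓
  (4) 0 < 2 ✓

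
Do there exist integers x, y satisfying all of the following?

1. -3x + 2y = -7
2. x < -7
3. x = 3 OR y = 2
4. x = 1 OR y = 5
No

A contradictory subset is {-3x + 2y = -7, x < -7, x = 1 OR y = 5}. No integer assignment can satisfy these jointly:

  - -3x + 2y = -7: is a linear equation tying the variables together
  - x < -7: bounds one variable relative to a constant
  - x = 1 OR y = 5: forces a choice: either x = 1 or y = 5

Split on the disjunction (x = 1 OR y = 5):
  • If x = 1: this contradicts the bound x ≤ -8.
  • If y = 5: with y = 5, every remaining term of the linear equation is divisible by 3, so the left side is ≡ 0 (mod 3); but the right side -17 ≡ 1 (mod 3). No integers can satisfy it.
Both branches are infeasible, so the system has no integer solution.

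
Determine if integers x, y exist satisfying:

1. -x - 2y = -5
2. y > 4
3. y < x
No

The full constraint system is jointly infeasible over the integers. Each constraint and what it forces:

  - -x - 2y = -5: is a linear equation tying the variables together
  - y > 4: bounds one variable relative to a constant
  - y < x: bounds one variable relative to another variable

Propagating the comparison: x > y and y ≥ 5 give x ≥ 6. Range argument: with x ∈ [6, ∞], y ∈ [5, ∞], the left side of the equation is at most -16, but the right side is -5 > -16. No integer solution exists.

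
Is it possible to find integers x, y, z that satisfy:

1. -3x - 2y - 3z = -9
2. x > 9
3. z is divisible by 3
Yes

Take x = 11, y = -12, z = 0. Substituting into each constraint:
  (1) -3(11) - 2(-12) - 3(0) = -9 ✓
  (2) 11 > 9 ✓
  (3) 0 = 3 × 0, remainder 0 ✓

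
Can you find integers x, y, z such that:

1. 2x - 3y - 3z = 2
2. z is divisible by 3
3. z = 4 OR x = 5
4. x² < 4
No

A contradictory subset is {z is divisible by 3, z = 4 OR x = 5, x² < 4}. No integer assignment can satisfy these jointly:

  - z is divisible by 3: restricts z to multiples of 3
  - z = 4 OR x = 5: forces a choice: either z = 4 or x = 5
  - x² < 4: restricts x to |x| ≤ 1

Split on the disjunction (z = 4 OR x = 5):
  • If z = 4: this contradicts the divisibility constraint — 4 is not a multiple of 3.
  • If x = 5: this contradicts x² < 4, which requires |x| ≤ 1.
Both branches are infeasible, so the system has no integer solution.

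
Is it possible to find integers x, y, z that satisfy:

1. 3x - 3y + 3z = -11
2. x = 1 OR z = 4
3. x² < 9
No

Even the single constraint (3x - 3y + 3z = -11) is infeasible over the integers.

  - 3x - 3y + 3z = -11: every term on the left is divisible by 3, so the LHS ≡ 0 (mod 3), but the RHS -11 is not — no integer solution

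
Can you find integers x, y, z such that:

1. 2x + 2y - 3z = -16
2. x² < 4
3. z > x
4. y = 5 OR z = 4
Yes

Take x = -1, y = 5, z = 8. Substituting into each constraint:
  (1) 2(-1) + 2(5) - 3(8) = -16 ✓
  (2) x² = (-1)² = 1, and 1 < 4 ✓
  (3) 8 > -1 ✓
  (4) y = 5, target 5 ✓ (first branch holds)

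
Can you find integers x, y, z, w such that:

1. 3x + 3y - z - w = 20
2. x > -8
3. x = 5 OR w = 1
Yes

Take x = 0, y = 0, z = -21, w = 1. Substituting into each constraint:
  (1) 3(0) + 3(0) + 21 + (-1) = 20 ✓
  (2) 0 > -8 ✓
  (3) w = 1, target 1 ✓ (second branch holds)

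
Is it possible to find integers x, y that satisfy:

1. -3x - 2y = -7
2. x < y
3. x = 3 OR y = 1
No

The full constraint system is jointly infeasible over the integers. Each constraint and what it forces:

  - -3x - 2y = -7: is a linear equation tying the variables together
  - x < y: bounds one variable relative to another variable
  - x = 3 OR y = 1: forces a choice: either x = 3 or y = 1

Split on the disjunction (x = 3 OR y = 1):
  • If x = 3: the equation forces y = -1, giving (x, y) = (3, -1), which violates y > x.
  • If y = 1: with y = 1, every remaining term of the linear equation is divisible by 3, so the left side is ≡ 0 (mod 3); but the right side -5 ≡ 1 (mod 3). No integers can satisfy it.
Both branches are infeasible, so the system has no integer solution.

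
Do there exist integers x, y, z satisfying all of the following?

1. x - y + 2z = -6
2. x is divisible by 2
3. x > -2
Yes

Take x = 0, y = 6, z = 0. Substituting into each constraint:
  (1) 0 + (-6) + 2(0) = -6 ✓
  (2) 0 = 2 × 0, remainder 0 ✓
  (3) 0 > -2 ✓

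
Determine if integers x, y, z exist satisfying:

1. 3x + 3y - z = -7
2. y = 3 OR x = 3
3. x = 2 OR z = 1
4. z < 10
Yes

Take x = 3, y = -5, z = 1. Substituting into each constraint:
  (1) 3(3) + 3(-5) + (-1) = -7 ✓
  (2) x = 3, target 3 ✓ (second branch holds)
  (3) z = 1, target 1 ✓ (second branch holds)
  (4) 1 < 10 ✓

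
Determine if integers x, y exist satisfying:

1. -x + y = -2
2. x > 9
Yes

Take x = 10, y = 8. Substituting into each constraint:
  (1) (-10) + 8 = -2 ✓
  (2) 10 > 9 ✓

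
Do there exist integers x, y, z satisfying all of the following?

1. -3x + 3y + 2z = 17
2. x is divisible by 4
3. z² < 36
Yes

Take x = 0, y = 7, z = -2. Substituting into each constraint:
  (1) -3(0) + 3(7) + 2(-2) = 17 ✓
  (2) 0 = 4 × 0, remainder 0 ✓
  (3) z² = (-2)² = 4, and 4 < 36 ✓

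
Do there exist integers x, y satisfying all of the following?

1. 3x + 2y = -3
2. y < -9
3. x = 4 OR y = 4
No

The full constraint system is jointly infeasible over the integers. Each constraint and what it forces:

  - 3x + 2y = -3: is a linear equation tying the variables together
  - y < -9: bounds one variable relative to a constant
  - x = 4 OR y = 4: forces a choice: either x = 4 or y = 4

Split on the disjunction (x = 4 OR y = 4):
  • If x = 4: with x = 4, every remaining term of the linear equation is divisible by 2, so the left side is ≡ 0 (mod 2); but the right side -15 ≡ 1 (mod 2). No integers can satisfy it.
  • If y = 4: this contradicts the bound y ≤ -10.
Both branches are infeasible, so the system has no integer solution.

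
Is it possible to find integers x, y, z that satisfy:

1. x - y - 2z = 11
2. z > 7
Yes

Take x = 0, y = -27, z = 8. Substituting into each constraint:
  (1) 0 + 27 - 2(8) = 11 ✓
  (2) 8 > 7 ✓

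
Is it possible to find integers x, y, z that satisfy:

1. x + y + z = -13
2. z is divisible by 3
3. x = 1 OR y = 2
Yes

Take x = -15, y = 2, z = 0. Substituting into each constraint:
  (1) (-15) + 2 + 0 = -13 ✓
  (2) 0 = 3 × 0, remainder 0 ✓
  (3) y = 2, target 2 ✓ (second branch holds)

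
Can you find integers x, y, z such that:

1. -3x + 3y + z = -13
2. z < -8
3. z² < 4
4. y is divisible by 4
No

A contradictory subset is {z < -8, z² < 4}. No integer assignment can satisfy these jointly:

  - z < -8: bounds one variable relative to a constant
  - z² < 4: restricts z to |z| ≤ 1

Direct contradiction: the bounds on z require z ≥ -1 and z ≤ -9 simultaneously, which is empty.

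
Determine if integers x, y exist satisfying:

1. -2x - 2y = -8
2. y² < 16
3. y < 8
Yes

Take x = 4, y = 0. Substituting into each constraint:
  (1) -2(4) - 2(0) = -8 ✓
  (2) y² = (0)² = 0, and 0 < 16 ✓
  (3) 0 < 8 ✓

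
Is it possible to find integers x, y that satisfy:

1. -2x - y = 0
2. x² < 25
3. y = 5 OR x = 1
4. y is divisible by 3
No

A contradictory subset is {-2x - y = 0, y = 5 OR x = 1, y is divisible by 3}. No integer assignment can satisfy these jointly:

  - -2x - y = 0: is a linear equation tying the variables together
  - y = 5 OR x = 1: forces a choice: either y = 5 or x = 1
  - y is divisible by 3: restricts y to multiples of 3

Split on the disjunction (y = 5 OR x = 1):
  • If y = 5: this contradicts the divisibility constraint — 5 is not a multiple of 3.
  • If x = 1: with x = 1, writing y = 3y', every remaining term of the linear equation is divisible by 3, so the left side is ≡ 0 (mod 3); but the right side 2 ≡ 2 (mod 3). No integers can satisfy it.
Both branches are infeasible, so the system has no integer solution.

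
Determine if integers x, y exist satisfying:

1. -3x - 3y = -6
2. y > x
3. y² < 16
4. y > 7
No

A contradictory subset is {y² < 16, y > 7}. No integer assignment can satisfy these jointly:

  - y² < 16: restricts y to |y| ≤ 3
  - y > 7: bounds one variable relative to a constant

Direct contradiction: the bounds on y require y ≥ 8 and y ≤ 3 simultaneously, which is empty.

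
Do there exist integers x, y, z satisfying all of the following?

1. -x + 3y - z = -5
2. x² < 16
Yes

Take x = 0, y = 0, z = 5. Substituting into each constraint:
  (1) 0 + 3(0) + (-5) = -5 ✓
  (2) x² = (0)² = 0, and 0 < 16 ✓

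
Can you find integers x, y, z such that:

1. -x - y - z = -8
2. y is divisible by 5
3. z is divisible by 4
Yes

Take x = 8, y = 0, z = 0. Substituting into each constraint:
  (1) (-8) + 0 + 0 = -8 ✓
  (2) 0 = 5 × 0, remainder 0 ✓
  (3) 0 = 4 × 0, remainder 0 ✓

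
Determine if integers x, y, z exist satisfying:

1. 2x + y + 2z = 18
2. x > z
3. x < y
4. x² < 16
Yes

Take x = 0, y = 20, z = -1. Substituting into each constraint:
  (1) 2(0) + 20 + 2(-1) = 18 ✓
  (2) 0 > -1 ✓
  (3) 0 < 20 ✓
  (4) x² = (0)² = 0, and 0 < 16 ✓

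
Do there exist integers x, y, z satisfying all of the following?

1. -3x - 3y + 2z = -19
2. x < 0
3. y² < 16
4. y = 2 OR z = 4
Yes

Take x = -1, y = 2, z = -8. Substituting into each constraint:
  (1) -3(-1) - 3(2) + 2(-8) = -19 ✓
  (2) -1 < 0 ✓
  (3) y² = (2)² = 4, and 4 < 16 ✓
  (4) y = 2, target 2 ✓ (first branch holds)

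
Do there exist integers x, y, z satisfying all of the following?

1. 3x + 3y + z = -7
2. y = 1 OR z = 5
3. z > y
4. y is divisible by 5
Yes

Take x = -4, y = 0, z = 5. Substituting into each constraint:
  (1) 3(-4) + 3(0) + 5 = -7 ✓
  (2) z = 5, target 5 ✓ (second branch holds)
  (3) 5 > 0 ✓
  (4) 0 = 5 × 0, remainder 0 ✓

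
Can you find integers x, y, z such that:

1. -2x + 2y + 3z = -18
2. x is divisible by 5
Yes

Take x = 0, y = 0, z = -6. Substituting into each constraint:
  (1) -2(0) + 2(0) + 3(-6) = -18 ✓
  (2) 0 = 5 × 0, remainder 0 ✓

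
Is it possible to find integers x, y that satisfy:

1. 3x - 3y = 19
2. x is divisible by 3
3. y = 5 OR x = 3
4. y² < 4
No

Even the single constraint (3x - 3y = 19) is infeasible over the integers.

  - 3x - 3y = 19: every term on the left is divisible by 3, so the LHS ≡ 0 (mod 3), but the RHS 19 is not — no integer solution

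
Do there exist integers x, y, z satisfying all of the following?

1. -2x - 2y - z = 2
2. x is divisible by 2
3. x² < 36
Yes

Take x = 0, y = -1, z = 0. Substituting into each constraint:
  (1) -2(0) - 2(-1) + 0 = 2 ✓
  (2) 0 = 2 × 0, remainder 0 ✓
  (3) x² = (0)² = 0, and 0 < 36 ✓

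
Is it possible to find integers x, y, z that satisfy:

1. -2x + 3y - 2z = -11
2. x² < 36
Yes

Take x = 1, y = -3, z = 0. Substituting into each constraint:
  (1) -2(1) + 3(-3) - 2(0) = -11 ✓
  (2) x² = (1)² = 1, and 1 < 36 ✓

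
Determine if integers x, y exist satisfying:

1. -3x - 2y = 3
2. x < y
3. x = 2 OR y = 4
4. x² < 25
No

A contradictory subset is {-3x - 2y = 3, x < y, x = 2 OR y = 4}. No integer assignment can satisfy these jointly:

  - -3x - 2y = 3: is a linear equation tying the variables together
  - x < y: bounds one variable relative to another variable
  - x = 2 OR y = 4: forces a choice: either x = 2 or y = 4

Split on the disjunction (x = 2 OR y = 4):
  • If x = 2: with x = 2, every remaining term of the linear equation is divisible by 2, so the left side is ≡ 0 (mod 2); but the right side 9 ≡ 1 (mod 2). No integers can satisfy it.
  • If y = 4: with y = 4, every remaining term of the linear equation is divisible by 3, so the left side is ≡ 0 (mod 3); but the right side 11 ≡ 2 (mod 3). No integers can satisfy it.
Both branches are infeasible, so the system has no integer solution.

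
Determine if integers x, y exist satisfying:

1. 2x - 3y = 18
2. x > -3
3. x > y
Yes

Take x = 0, y = -6. Substituting into each constraint:
  (1) 2(0) - 3(-6) = 18 ✓
  (2) 0 > -3 ✓
  (3) 0 > -6 ✓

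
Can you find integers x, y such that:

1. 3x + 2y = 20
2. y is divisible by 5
Yes

Take x = 10, y = -5. Substituting into each constraint:
  (1) 3(10) + 2(-5) = 20 ✓
  (2) -5 = 5 × -1, remainder 0 ✓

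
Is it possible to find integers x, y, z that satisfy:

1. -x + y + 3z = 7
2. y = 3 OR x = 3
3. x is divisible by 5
Yes

Take x = -10, y = 3, z = -2. Substituting into each constraint:
  (1) 10 + 3 + 3(-2) = 7 ✓
  (2) y = 3, target 3 ✓ (first branch holds)
  (3) -10 = 5 × -2, remainder 0 ✓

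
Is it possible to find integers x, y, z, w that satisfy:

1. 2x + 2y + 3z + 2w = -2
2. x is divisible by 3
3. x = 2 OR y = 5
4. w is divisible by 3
Yes

Take x = 0, y = 5, z = -4, w = 0. Substituting into each constraint:
  (1) 2(0) + 2(5) + 3(-4) + 2(0) = -2 ✓
  (2) 0 = 3 × 0, remainder 0 ✓
  (3) y = 5, target 5 ✓ (second branch holds)
  (4) 0 = 3 × 0, remainder 0 ✓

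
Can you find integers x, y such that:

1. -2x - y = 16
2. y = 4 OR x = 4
Yes

Take x = 4, y = -24. Substituting into each constraint:
  (1) -2(4) + 24 = 16 ✓
  (2) x = 4, target 4 ✓ (second branch holds)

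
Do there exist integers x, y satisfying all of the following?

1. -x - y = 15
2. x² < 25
Yes

Take x = 0, y = -15. Substituting into each constraint:
  (1) 0 + 15 = 15 ✓
  (2) x² = (0)² = 0, and 0 < 25 ✓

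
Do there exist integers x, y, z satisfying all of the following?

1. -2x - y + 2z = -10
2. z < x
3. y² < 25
Yes

Take x = 0, y = 0, z = -5. Substituting into each constraint:
  (1) -2(0) + 0 + 2(-5) = -10 ✓
  (2) -5 < 0 ✓
  (3) y² = (0)² = 0, and 0 < 25 ✓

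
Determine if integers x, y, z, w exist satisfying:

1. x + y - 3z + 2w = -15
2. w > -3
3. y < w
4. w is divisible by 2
Yes

Take x = -14, y = -1, z = 0, w = 0. Substituting into each constraint:
  (1) (-14) + (-1) - 3(0) + 2(0) = -15 ✓
  (2) 0 > -3 ✓
  (3) -1 < 0 ✓
  (4) 0 = 2 × 0, remainder 0 ✓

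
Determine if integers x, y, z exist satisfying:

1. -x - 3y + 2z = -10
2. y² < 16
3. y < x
Yes

Take x = 2, y = 0, z = -4. Substituting into each constraint:
  (1) (-2) - 3(0) + 2(-4) = -10 ✓
  (2) y² = (0)² = 0, and 0 < 16 ✓
  (3) 0 < 2 ✓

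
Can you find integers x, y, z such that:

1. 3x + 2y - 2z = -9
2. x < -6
Yes

Take x = -7, y = 6, z = 0. Substituting into each constraint:
  (1) 3(-7) + 2(6) - 2(0) = -9 ✓
  (2) -7 < -6 ✓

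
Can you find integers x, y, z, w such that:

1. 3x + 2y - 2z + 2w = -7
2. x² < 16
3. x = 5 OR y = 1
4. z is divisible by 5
Yes

Take x = 3, y = 1, z = 0, w = -9. Substituting into each constraint:
  (1) 3(3) + 2(1) - 2(0) + 2(-9) = -7 ✓
  (2) x² = (3)² = 9, and 9 < 16 ✓
  (3) y = 1, target 1 ✓ (second branch holds)
  (4) 0 = 5 × 0, remainder 0 ✓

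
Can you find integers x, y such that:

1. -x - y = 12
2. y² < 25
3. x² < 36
No

The full constraint system is jointly infeasible over the integers. Each constraint and what it forces:

  - -x - y = 12: is a linear equation tying the variables together
  - y² < 25: restricts y to |y| ≤ 4
  - x² < 36: restricts x to |x| ≤ 5

Range argument: with x ∈ [-5, 5], y ∈ [-4, 4], the left side of the equation is at most 9, but the right side is 12 > 9. No integer solution exists.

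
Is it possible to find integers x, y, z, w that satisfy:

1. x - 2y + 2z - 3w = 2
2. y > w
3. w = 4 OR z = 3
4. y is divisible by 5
Yes

Take x = -7, y = 0, z = 3, w = -1. Substituting into each constraint:
  (1) (-7) - 2(0) + 2(3) - 3(-1) = 2 ✓
  (2) 0 > -1 ✓
  (3) z = 3, target 3 ✓ (second branch holds)
  (4) 0 = 5 × 0, remainder 0 ✓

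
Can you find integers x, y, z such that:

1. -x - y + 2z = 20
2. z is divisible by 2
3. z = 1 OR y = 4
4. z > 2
Yes

Take x = -16, y = 4, z = 4. Substituting into each constraint:
  (1) 16 + (-4) + 2(4) = 20 ✓
  (2) 4 = 2 × 2, remainder 0 ✓
  (3) y = 4, target 4 ✓ (second branch holds)
  (4) 4 > 2 ✓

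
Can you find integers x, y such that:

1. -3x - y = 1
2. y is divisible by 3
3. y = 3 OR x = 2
No

A contradictory subset is {-3x - y = 1, y is divisible by 3}. No integer assignment can satisfy these jointly:

  - -3x - y = 1: is a linear equation tying the variables together
  - y is divisible by 3: restricts y to multiples of 3

Modular obstruction: writing y = 3y', every remaining term of the linear equation is divisible by 3, so the left side is ≡ 0 (mod 3); but the right side 1 ≡ 1 (mod 3). No integers can satisfy it.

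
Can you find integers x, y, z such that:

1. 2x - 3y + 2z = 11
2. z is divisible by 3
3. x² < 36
Yes

Take x = 1, y = -3, z = 0. Substituting into each constraint:
  (1) 2(1) - 3(-3) + 2(0) = 11 ✓
  (2) 0 = 3 × 0, remainder 0 ✓
  (3) x² = (1)² = 1, and 1 < 36 ✓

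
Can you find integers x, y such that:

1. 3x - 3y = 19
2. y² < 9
No

Even the single constraint (3x - 3y = 19) is infeasible over the integers.

  - 3x - 3y = 19: every term on the left is divisible by 3, so the LHS ≡ 0 (mod 3), but the RHS 19 is not — no integer solution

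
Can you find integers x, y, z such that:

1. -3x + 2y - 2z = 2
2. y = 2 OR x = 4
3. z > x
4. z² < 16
Yes

Take x = 0, y = 2, z = 1. Substituting into each constraint:
  (1) -3(0) + 2(2) - 2(1) = 2 ✓
  (2) y = 2, target 2 ✓ (first branch holds)
  (3) 1 > 0 ✓
  (4) z² = (1)² = 1, and 1 < 16 ✓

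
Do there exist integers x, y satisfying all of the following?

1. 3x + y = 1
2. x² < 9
Yes

Take x = 0, y = 1. Substituting into each constraint:
  (1) 3(0) + 1 = 1 ✓
  (2) x² = (0)² = 0, and 0 < 9 ✓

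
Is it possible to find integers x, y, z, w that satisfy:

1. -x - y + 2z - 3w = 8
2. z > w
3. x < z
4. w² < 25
Yes

Take x = -1, y = -4, z = 0, w = -1. Substituting into each constraint:
  (1) 1 + 4 + 2(0) - 3(-1) = 8 ✓
  (2) 0 > -1 ✓
  (3) -1 < 0 ✓
  (4) w² = (-1)² = 1, and 1 < 25 ✓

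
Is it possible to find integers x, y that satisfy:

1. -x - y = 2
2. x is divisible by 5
Yes

Take x = 0, y = -2. Substituting into each constraint:
  (1) 0 + 2 = 2 ✓
  (2) 0 = 5 × 0, remainder 0 ✓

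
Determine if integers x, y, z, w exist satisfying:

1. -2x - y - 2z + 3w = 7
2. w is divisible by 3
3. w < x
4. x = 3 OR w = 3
Yes

Take x = 3, y = 1, z = -7, w = 0. Substituting into each constraint:
  (1) -2(3) + (-1) - 2(-7) + 3(0) = 7 ✓
  (2) 0 = 3 × 0, remainder 0 ✓
  (3) 0 < 3 ✓
  (4) x = 3, target 3 ✓ (first branch holds)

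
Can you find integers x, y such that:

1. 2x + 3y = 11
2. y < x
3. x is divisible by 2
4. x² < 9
No

A contradictory subset is {2x + 3y = 11, y < x, x² < 9}. No integer assignment can satisfy these jointly:

  - 2x + 3y = 11: is a linear equation tying the variables together
  - y < x: bounds one variable relative to another variable
  - x² < 9: restricts x to |x| ≤ 2

Propagating the comparison: y < x and x ≤ 2 give y ≤ 1. Range argument: with x ∈ [-2, 2], y ∈ [−∞, 1], the left side of the equation is at most 7, but the right side is 11 > 7. No integer solution exists.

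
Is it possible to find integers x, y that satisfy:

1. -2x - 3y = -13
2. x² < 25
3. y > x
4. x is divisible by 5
No

The full constraint system is jointly infeasible over the integers. Each constraint and what it forces:

  - -2x - 3y = -13: is a linear equation tying the variables together
  - x² < 25: restricts x to |x| ≤ 4
  - y > x: bounds one variable relative to another variable
  - x is divisible by 5: restricts x to multiples of 5

The bounds confine x to {0} with 5 | x. For each value, substitute into the equation:
  • x = 0: the equation gives -3y = -13, so y would not be an integer.
Every case fails, so no integer solution exists.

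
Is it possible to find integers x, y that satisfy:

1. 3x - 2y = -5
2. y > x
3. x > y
No

A contradictory subset is {y > x, x > y}. No integer assignment can satisfy these jointly:

  - y > x: bounds one variable relative to another variable
  - x > y: bounds one variable relative to another variable

Direct contradiction: y > x and x > y cannot both hold.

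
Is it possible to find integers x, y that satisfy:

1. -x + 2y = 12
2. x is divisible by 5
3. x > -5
Yes

Take x = 0, y = 6. Substituting into each constraint:
  (1) 0 + 2(6) = 12 ✓
  (2) 0 = 5 × 0, remainder 0 ✓
  (3) 0 > -5 ✓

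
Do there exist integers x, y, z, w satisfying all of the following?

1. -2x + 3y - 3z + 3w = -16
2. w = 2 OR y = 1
Yes

Take x = 2, y = 1, z = 5, w = 0. Substituting into each constraint:
  (1) -2(2) + 3(1) - 3(5) + 3(0) = -16 ✓
  (2) y = 1, target 1 ✓ (second branch holds)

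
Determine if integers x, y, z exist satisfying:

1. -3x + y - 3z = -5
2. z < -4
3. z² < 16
No

A contradictory subset is {z < -4, z² < 16}. No integer assignment can satisfy these jointly:

  - z < -4: bounds one variable relative to a constant
  - z² < 16: restricts z to |z| ≤ 3

Direct contradiction: the bounds on z require z ≥ -3 and z ≤ -5 simultaneously, which is empty.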